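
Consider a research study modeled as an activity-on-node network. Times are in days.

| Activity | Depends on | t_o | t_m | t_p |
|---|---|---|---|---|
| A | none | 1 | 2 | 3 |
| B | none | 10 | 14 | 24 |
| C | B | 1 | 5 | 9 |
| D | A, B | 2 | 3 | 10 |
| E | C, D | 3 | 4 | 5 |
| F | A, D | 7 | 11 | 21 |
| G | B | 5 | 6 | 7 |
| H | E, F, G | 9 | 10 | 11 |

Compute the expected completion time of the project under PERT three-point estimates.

te_A = (1 + 4·2 + 3)/6 = 12/6 = 2
te_B = (10 + 4·14 + 24)/6 = 90/6 = 15
te_C = (1 + 4·5 + 9)/6 = 30/6 = 5
te_D = (2 + 4·3 + 10)/6 = 24/6 = 4
te_E = (3 + 4·4 + 5)/6 = 24/6 = 4
te_F = (7 + 4·11 + 21)/6 = 72/6 = 12
te_G = (5 + 4·6 + 7)/6 = 36/6 = 6
te_H = (9 + 4·10 + 11)/6 = 60/6 = 10

Forward pass:
ES_A = 0; EF_A = 2
ES_B = 0; EF_B = 15
ES_C = 15; EF_C = 15+5 = 20
ES_D = max(EF_A=2, EF_B=15) = 15; EF_D = 15+4 = 19
ES_E = max(EF_C=20, EF_D=19) = 20; EF_E = 20+4 = 24
ES_F = max(EF_A=2, EF_D=19) = 19; EF_F = 19+12 = 31
ES_G = 15; EF_G = 15+6 = 21
ES_H = max(EF_E=24, EF_F=31, EF_G=21) = 31; EF_H = 31+10 = 41
Expected project duration μ = 41 days. Critical path: B → D → F → H.

41 days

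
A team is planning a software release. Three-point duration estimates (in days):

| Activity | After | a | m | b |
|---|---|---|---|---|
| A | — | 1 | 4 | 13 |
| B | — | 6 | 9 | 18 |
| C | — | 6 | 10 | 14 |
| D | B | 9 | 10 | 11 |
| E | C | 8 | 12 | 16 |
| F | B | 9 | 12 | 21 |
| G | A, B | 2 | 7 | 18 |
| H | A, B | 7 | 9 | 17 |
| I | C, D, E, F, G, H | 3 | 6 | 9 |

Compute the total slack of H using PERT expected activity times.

te_A = (1 + 4·4 + 13)/6 = 30/6 = 5
te_B = (6 + 4·9 + 18)/6 = 60/6 = 10
te_C = (6 + 4·10 + 14)/6 = 60/6 = 10
te_D = (9 + 4·10 + 11)/6 = 60/6 = 10
te_E = (8 + 4·12 + 16)/6 = 72/6 = 12
te_F = (9 + 4·12 + 21)/6 = 78/6 = 13
te_G = (2 + 4·7 + 18)/6 = 48/6 = 8
te_H = (7 + 4·9 + 17)/6 = 60/6 = 10
te_I = (3 + 4·6 + 9)/6 = 36/6 = 6

Forward pass:
ES_A = 0; EF_A = 5
ES_B = 0; EF_B = 10
ES_C = 0; EF_C = 10
ES_D = 10; EF_D = 10+10 = 20
ES_E = 10; EF_E = 10+12 = 22
ES_F = 10; EF_F = 10+13 = 23
ES_G = max(EF_A=5, EF_B=10) = 10; EF_G = 10+8 = 18
ES_H = max(EF_A=5, EF_B=10) = 10; EF_H = 10+10 = 20
ES_I = max(EF_C=10, EF_D=20, EF_E=22, EF_F=23, EF_G=18, EF_H=20) = 23; EF_I = 23+6 = 29
Expected project duration μ = 29 days. Critical path: B → F → I.

Backward pass:
LF_I = 29; LS_I = 29−6 = 23
LF_H = LS_I = 23; LS_H = 23−10 = 13
LF_G = LS_I = 23; LS_G = 23−8 = 15
LF_F = LS_I = 23; LS_F = 23−13 = 10
LF_E = LS_I = 23; LS_E = 23−12 = 11
LF_D = LS_I = 23; LS_D = 23−10 = 13
LF_C = min(LS_E=11, LS_I=23) = 11; LS_C = 11−10 = 1
LF_B = min(LS_D=13, LS_F=10, LS_G=15, LS_H=13) = 10; LS_B = 10−10 = 0
LF_A = min(LS_G=15, LS_H=13) = 13; LS_A = 13−5 = 8
Slack_H = LS_H − ES_H = 13 − 10 = 3

3 days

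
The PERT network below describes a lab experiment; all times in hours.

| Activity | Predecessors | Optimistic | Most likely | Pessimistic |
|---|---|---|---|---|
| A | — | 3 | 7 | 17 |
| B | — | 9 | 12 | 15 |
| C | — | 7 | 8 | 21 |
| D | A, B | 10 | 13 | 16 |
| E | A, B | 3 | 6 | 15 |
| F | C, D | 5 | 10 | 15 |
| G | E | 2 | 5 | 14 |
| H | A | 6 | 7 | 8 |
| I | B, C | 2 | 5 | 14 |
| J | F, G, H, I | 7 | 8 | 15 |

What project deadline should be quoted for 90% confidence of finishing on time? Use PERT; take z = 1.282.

47.3 hours

te_A = (3 + 4·7 + 17)/6 = 48/6 = 8; σ²_A = ((17−3)/6)² = 5.444
te_B = (9 + 4·12 + 15)/6 = 72/6 = 12; σ²_B = ((15−9)/6)² = 1.000
te_C = (7 + 4·8 + 21)/6 = 60/6 = 10; σ²_C = ((21−7)/6)² = 5.444
te_D = (10 + 4·13 + 16)/6 = 78/6 = 13; σ²_D = ((16−10)/6)² = 1.000
te_E = (3 + 4·6 + 15)/6 = 42/6 = 7; σ²_E = ((15−3)/6)² = 4.000
te_F = (5 + 4·10 + 15)/6 = 60/6 = 10; σ²_F = ((15−5)/6)² = 2.778
te_G = (2 + 4·5 + 14)/6 = 36/6 = 6; σ²_G = ((14−2)/6)² = 4.000
te_H = (6 + 4·7 + 8)/6 = 42/6 = 7; σ²_H = ((8−6)/6)² = 0.111
te_I = (2 + 4·5 + 14)/6 = 36/6 = 6; σ²_I = ((14−2)/6)² = 4.000
te_J = (7 + 4·8 + 15)/6 = 54/6 = 9; σ²_J = ((15−7)/6)² = 1.778

Forward pass:
ES_A = 0; EF_A = 8
ES_B = 0; EF_B = 12
ES_C = 0; EF_C = 10
ES_D = max(EF_A=8, EF_B=12) = 12; EF_D = 12+13 = 25
ES_E = max(EF_A=8, EF_B=12) = 12; EF_E = 12+7 = 19
ES_F = max(EF_C=10, EF_D=25) = 25; EF_F = 25+10 = 35
ES_G = 19; EF_G = 19+6 = 25
ES_H = 8; EF_H = 8+7 = 15
ES_I = max(EF_B=12, EF_C=10) = 12; EF_I = 12+6 = 18
ES_J = max(EF_F=35, EF_G=25, EF_H=15, EF_I=18) = 35; EF_J = 35+9 = 44
Expected project duration μ = 44 hours. Critical path: B → D → F → J.

Variance along critical path = 1.000 + 1.000 + 2.778 + 1.778 = 6.556; σ = 2.560 hours.
D = μ + z·σ = 44 + 1.282·2.560 = 47.3 hours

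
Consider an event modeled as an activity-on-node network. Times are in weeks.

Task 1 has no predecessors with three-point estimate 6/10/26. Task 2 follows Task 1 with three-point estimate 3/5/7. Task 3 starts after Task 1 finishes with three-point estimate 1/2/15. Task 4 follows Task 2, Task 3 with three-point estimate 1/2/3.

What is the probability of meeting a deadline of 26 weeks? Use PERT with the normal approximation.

te_Task 1 = (6 + 4·10 + 26)/6 = 72/6 = 12; σ²_Task 1 = ((26−6)/6)² = 11.111
te_Task 2 = (3 + 4·5 + 7)/6 = 30/6 = 5; σ²_Task 2 = ((7−3)/6)² = 0.444
te_Task 3 = (1 + 4·2 + 15)/6 = 24/6 = 4; σ²_Task 3 = ((15−1)/6)² = 5.444
te_Task 4 = (1 + 4·2 + 3)/6 = 12/6 = 2; σ²_Task 4 = ((3−1)/6)² = 0.111

Forward pass:
ES_Task 1 = 0; EF_Task 1 = 12
ES_Task 2 = 12; EF_Task 2 = 12+5 = 17
ES_Task 3 = 12; EF_Task 3 = 12+4 = 16
ES_Task 4 = max(EF_Task 2=17, EF_Task 3=16) = 17; EF_Task 4 = 17+2 = 19
Expected project duration μ = 19 weeks. Critical path: Task 1 → Task 2 → Task 4.

Variance along critical path = 11.111 + 0.444 + 0.111 = 11.667; σ = √11.667 = 3.416 weeks.
Z = (26 − 19) / 3.416 = 2.049
P(T ≤ 26) = Φ(2.049) ≈ 0.980

0.980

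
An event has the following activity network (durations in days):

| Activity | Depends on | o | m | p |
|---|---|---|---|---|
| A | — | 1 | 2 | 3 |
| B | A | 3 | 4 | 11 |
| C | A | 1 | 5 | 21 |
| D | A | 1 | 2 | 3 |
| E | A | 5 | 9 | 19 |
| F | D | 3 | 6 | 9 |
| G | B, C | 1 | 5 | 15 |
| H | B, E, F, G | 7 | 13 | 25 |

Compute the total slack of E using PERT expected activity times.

3 days

te_A = (1 + 4·2 + 3)/6 = 12/6 = 2
te_B = (3 + 4·4 + 11)/6 = 30/6 = 5
te_C = (1 + 4·5 + 21)/6 = 42/6 = 7
te_D = (1 + 4·2 + 3)/6 = 12/6 = 2
te_E = (5 + 4·9 + 19)/6 = 60/6 = 10
te_F = (3 + 4·6 + 9)/6 = 36/6 = 6
te_G = (1 + 4·5 + 15)/6 = 36/6 = 6
te_H = (7 + 4·13 + 25)/6 = 84/6 = 14

Forward pass:
ES_A = 0; EF_A = 2
ES_B = 2; EF_B = 2+5 = 7
ES_C = 2; EF_C = 2+7 = 9
ES_D = 2; EF_D = 2+2 = 4
ES_E = 2; EF_E = 2+10 = 12
ES_F = 4; EF_F = 4+6 = 10
ES_G = max(EF_B=7, EF_C=9) = 9; EF_G = 9+6 = 15
ES_H = max(EF_B=7, EF_E=12, EF_F=10, EF_G=15) = 15; EF_H = 15+14 = 29
Expected project duration μ = 29 days. Critical path: A → C → G → H.

Backward pass:
LF_H = 29; LS_H = 29−14 = 15
LF_G = LS_H = 15; LS_G = 15−6 = 9
LF_F = LS_H = 15; LS_F = 15−6 = 9
LF_E = LS_H = 15; LS_E = 15−10 = 5
LF_D = LS_F = 9; LS_D = 9−2 = 7
LF_C = LS_G = 9; LS_C = 9−7 = 2
LF_B = min(LS_G=9, LS_H=15) = 9; LS_B = 9−5 = 4
LF_A = min(LS_B=4, LS_C=2, LS_D=7, LS_E=5) = 2; LS_A = 2−2 = 0
Slack_E = LS_E − ES_E = 5 − 2 = 3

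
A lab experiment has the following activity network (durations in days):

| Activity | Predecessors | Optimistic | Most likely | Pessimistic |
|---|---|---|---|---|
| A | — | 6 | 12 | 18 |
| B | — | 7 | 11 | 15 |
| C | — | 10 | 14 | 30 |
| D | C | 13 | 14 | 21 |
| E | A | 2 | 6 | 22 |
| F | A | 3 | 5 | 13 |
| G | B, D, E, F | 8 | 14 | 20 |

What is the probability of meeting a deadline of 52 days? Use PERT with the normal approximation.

te_A = (6 + 4·12 + 18)/6 = 72/6 = 12; σ²_A = ((18−6)/6)² = 4.000
te_B = (7 + 4·11 + 15)/6 = 66/6 = 11; σ²_B = ((15−7)/6)² = 1.778
te_C = (10 + 4·14 + 30)/6 = 96/6 = 16; σ²_C = ((30−10)/6)² = 11.111
te_D = (13 + 4·14 + 21)/6 = 90/6 = 15; σ²_D = ((21−13)/6)² = 1.778
te_E = (2 + 4·6 + 22)/6 = 48/6 = 8; σ²_E = ((22−2)/6)² = 11.111
te_F = (3 + 4·5 + 13)/6 = 36/6 = 6; σ²_F = ((13−3)/6)² = 2.778
te_G = (8 + 4·14 + 20)/6 = 84/6 = 14; σ²_G = ((20−8)/6)² = 4.000

Forward pass:
ES_A = 0; EF_A = 12
ES_B = 0; EF_B = 11
ES_C = 0; EF_C = 16
ES_D = 16; EF_D = 16+15 = 31
ES_E = 12; EF_E = 12+8 = 20
ES_F = 12; EF_F = 12+6 = 18
ES_G = max(EF_B=11, EF_D=31, EF_E=20, EF_F=18) = 31; EF_G = 31+14 = 45
Expected project duration μ = 45 days. Critical path: C → D → G.

Variance along critical path = 11.111 + 1.778 + 4.000 = 16.889; σ = √16.889 = 4.110 days.
Z = (52 − 45) / 4.110 = 1.703
P(T ≤ 52) = Φ(1.703) ≈ 0.956

0.956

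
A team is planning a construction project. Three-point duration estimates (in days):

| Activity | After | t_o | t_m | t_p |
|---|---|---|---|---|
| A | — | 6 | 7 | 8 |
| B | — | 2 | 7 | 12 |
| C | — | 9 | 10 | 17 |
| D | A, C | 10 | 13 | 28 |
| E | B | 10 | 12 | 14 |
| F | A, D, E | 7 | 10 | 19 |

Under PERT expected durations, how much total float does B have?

7 days

te_A = (6 + 4·7 + 8)/6 = 42/6 = 7
te_B = (2 + 4·7 + 12)/6 = 42/6 = 7
te_C = (9 + 4·10 + 17)/6 = 66/6 = 11
te_D = (10 + 4·13 + 28)/6 = 90/6 = 15
te_E = (10 + 4·12 + 14)/6 = 72/6 = 12
te_F = (7 + 4·10 + 19)/6 = 66/6 = 11

Forward pass:
ES_A = 0; EF_A = 7
ES_B = 0; EF_B = 7
ES_C = 0; EF_C = 11
ES_D = max(EF_A=7, EF_C=11) = 11; EF_D = 11+15 = 26
ES_E = 7; EF_E = 7+12 = 19
ES_F = max(EF_A=7, EF_D=26, EF_E=19) = 26; EF_F = 26+11 = 37
Expected project duration μ = 37 days. Critical path: C → D → F.

Backward pass:
LF_F = 37; LS_F = 37−11 = 26
LF_E = LS_F = 26; LS_E = 26−12 = 14
LF_D = LS_F = 26; LS_D = 26−15 = 11
LF_C = LS_D = 11; LS_C = 11−11 = 0
LF_B = LS_E = 14; LS_B = 14−7 = 7
LF_A = min(LS_D=11, LS_F=26) = 11; LS_A = 11−7 = 4
Slack_B = LS_B − ES_B = 7 − 0 = 7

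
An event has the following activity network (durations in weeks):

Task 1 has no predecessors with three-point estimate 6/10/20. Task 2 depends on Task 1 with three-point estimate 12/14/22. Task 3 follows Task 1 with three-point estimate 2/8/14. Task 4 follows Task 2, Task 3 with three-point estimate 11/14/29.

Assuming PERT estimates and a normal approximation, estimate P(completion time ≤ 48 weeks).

0.926

te_Task 1 = (6 + 4·10 + 20)/6 = 66/6 = 11; σ²_Task 1 = ((20−6)/6)² = 5.444
te_Task 2 = (12 + 4·14 + 22)/6 = 90/6 = 15; σ²_Task 2 = ((22−12)/6)² = 2.778
te_Task 3 = (2 + 4·8 + 14)/6 = 48/6 = 8; σ²_Task 3 = ((14−2)/6)² = 4.000
te_Task 4 = (11 + 4·14 + 29)/6 = 96/6 = 16; σ²_Task 4 = ((29−11)/6)² = 9.000

Forward pass:
ES_Task 1 = 0; EF_Task 1 = 11
ES_Task 2 = 11; EF_Task 2 = 11+15 = 26
ES_Task 3 = 11; EF_Task 3 = 11+8 = 19
ES_Task 4 = max(EF_Task 2=26, EF_Task 3=19) = 26; EF_Task 4 = 26+16 = 42
Expected project duration μ = 42 weeks. Critical path: Task 1 → Task 2 → Task 4.

Variance along critical path = 5.444 + 2.778 + 9.000 = 17.222; σ = √17.222 = 4.150 weeks.
Z = (48 − 42) / 4.150 = 1.446
P(T ≤ 48) = Φ(1.446) ≈ 0.926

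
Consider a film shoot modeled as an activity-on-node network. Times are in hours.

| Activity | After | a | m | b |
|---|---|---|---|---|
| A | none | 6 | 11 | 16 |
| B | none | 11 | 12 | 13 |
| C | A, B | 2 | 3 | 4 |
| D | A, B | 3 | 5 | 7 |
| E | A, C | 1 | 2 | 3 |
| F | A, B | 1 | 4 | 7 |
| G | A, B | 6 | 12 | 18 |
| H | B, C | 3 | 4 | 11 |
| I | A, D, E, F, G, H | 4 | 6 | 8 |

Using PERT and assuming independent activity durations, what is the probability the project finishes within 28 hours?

0.174

te_A = (6 + 4·11 + 16)/6 = 66/6 = 11; σ²_A = ((16−6)/6)² = 2.778
te_B = (11 + 4·12 + 13)/6 = 72/6 = 12; σ²_B = ((13−11)/6)² = 0.111
te_C = (2 + 4·3 + 4)/6 = 18/6 = 3; σ²_C = ((4−2)/6)² = 0.111
te_D = (3 + 4·5 + 7)/6 = 30/6 = 5; σ²_D = ((7−3)/6)² = 0.444
te_E = (1 + 4·2 + 3)/6 = 12/6 = 2; σ²_E = ((3−1)/6)² = 0.111
te_F = (1 + 4·4 + 7)/6 = 24/6 = 4; σ²_F = ((7−1)/6)² = 1.000
te_G = (6 + 4·12 + 18)/6 = 72/6 = 12; σ²_G = ((18−6)/6)² = 4.000
te_H = (3 + 4·4 + 11)/6 = 30/6 = 5; σ²_H = ((11−3)/6)² = 1.778
te_I = (4 + 4·6 + 8)/6 = 36/6 = 6; σ²_I = ((8−4)/6)² = 0.444

Forward pass:
ES_A = 0; EF_A = 11
ES_B = 0; EF_B = 12
ES_C = max(EF_A=11, EF_B=12) = 12; EF_C = 12+3 = 15
ES_D = max(EF_A=11, EF_B=12) = 12; EF_D = 12+5 = 17
ES_E = max(EF_A=11, EF_C=15) = 15; EF_E = 15+2 = 17
ES_F = max(EF_A=11, EF_B=12) = 12; EF_F = 12+4 = 16
ES_G = max(EF_A=11, EF_B=12) = 12; EF_G = 12+12 = 24
ES_H = max(EF_B=12, EF_C=15) = 15; EF_H = 15+5 = 20
ES_I = max(EF_A=11, EF_D=17, EF_E=17, EF_F=16, EF_G=24, EF_H=20) = 24; EF_I = 24+6 = 30
Expected project duration μ = 30 hours. Critical path: B → G → I.

Variance along critical path = 0.111 + 4.000 + 0.444 = 4.556; σ = √4.556 = 2.134 hours.
Z = (28 − 30) / 2.134 = -0.937
P(T ≤ 28) = Φ(-0.937) ≈ 0.174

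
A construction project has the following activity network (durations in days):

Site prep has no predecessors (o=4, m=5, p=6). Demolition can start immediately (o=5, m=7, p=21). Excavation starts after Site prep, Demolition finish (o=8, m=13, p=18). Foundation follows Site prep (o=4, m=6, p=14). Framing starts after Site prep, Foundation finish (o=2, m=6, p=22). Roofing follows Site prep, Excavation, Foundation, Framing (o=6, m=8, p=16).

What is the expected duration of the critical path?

te_Site prep = (4 + 4·5 + 6)/6 = 30/6 = 5
te_Demolition = (5 + 4·7 + 21)/6 = 54/6 = 9
te_Excavation = (8 + 4·13 + 18)/6 = 78/6 = 13
te_Foundation = (4 + 4·6 + 14)/6 = 42/6 = 7
te_Framing = (2 + 4·6 + 22)/6 = 48/6 = 8
te_Roofing = (6 + 4·8 + 16)/6 = 54/6 = 9

Forward pass:
ES_Site prep = 0; EF_Site prep = 5
ES_Demolition = 0; EF_Demolition = 9
ES_Excavation = max(EF_Site prep=5, EF_Demolition=9) = 9; EF_Excavation = 9+13 = 22
ES_Foundation = 5; EF_Foundation = 5+7 = 12
ES_Framing = max(EF_Site prep=5, EF_Foundation=12) = 12; EF_Framing = 12+8 = 20
ES_Roofing = max(EF_Site prep=5, EF_Excavation=22, EF_Foundation=12, EF_Framing=20) = 22; EF_Roofing = 22+9 = 31
Expected project duration μ = 31 days. Critical path: Demolition → Excavation → Roofing.

31 days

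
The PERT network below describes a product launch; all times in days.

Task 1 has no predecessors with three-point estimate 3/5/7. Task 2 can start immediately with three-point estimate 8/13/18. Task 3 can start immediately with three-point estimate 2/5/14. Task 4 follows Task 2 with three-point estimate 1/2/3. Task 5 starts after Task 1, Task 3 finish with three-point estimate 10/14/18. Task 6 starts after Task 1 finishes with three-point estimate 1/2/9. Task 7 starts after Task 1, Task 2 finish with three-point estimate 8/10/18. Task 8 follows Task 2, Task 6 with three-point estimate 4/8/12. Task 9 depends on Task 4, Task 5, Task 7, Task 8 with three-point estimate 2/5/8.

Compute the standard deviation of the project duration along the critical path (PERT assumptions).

2.56 days

te_Task 1 = (3 + 4·5 + 7)/6 = 30/6 = 5; σ²_Task 1 = ((7−3)/6)² = 0.444
te_Task 2 = (8 + 4·13 + 18)/6 = 78/6 = 13; σ²_Task 2 = ((18−8)/6)² = 2.778
te_Task 3 = (2 + 4·5 + 14)/6 = 36/6 = 6; σ²_Task 3 = ((14−2)/6)² = 4.000
te_Task 4 = (1 + 4·2 + 3)/6 = 12/6 = 2; σ²_Task 4 = ((3−1)/6)² = 0.111
te_Task 5 = (10 + 4·14 + 18)/6 = 84/6 = 14; σ²_Task 5 = ((18−10)/6)² = 1.778
te_Task 6 = (1 + 4·2 + 9)/6 = 18/6 = 3; σ²_Task 6 = ((9−1)/6)² = 1.778
te_Task 7 = (8 + 4·10 + 18)/6 = 66/6 = 11; σ²_Task 7 = ((18−8)/6)² = 2.778
te_Task 8 = (4 + 4·8 + 12)/6 = 48/6 = 8; σ²_Task 8 = ((12−4)/6)² = 1.778
te_Task 9 = (2 + 4·5 + 8)/6 = 30/6 = 5; σ²_Task 9 = ((8−2)/6)² = 1.000

Forward pass:
ES_Task 1 = 0; EF_Task 1 = 5
ES_Task 2 = 0; EF_Task 2 = 13
ES_Task 3 = 0; EF_Task 3 = 6
ES_Task 4 = 13; EF_Task 4 = 13+2 = 15
ES_Task 5 = max(EF_Task 1=5, EF_Task 3=6) = 6; EF_Task 5 = 6+14 = 20
ES_Task 6 = 5; EF_Task 6 = 5+3 = 8
ES_Task 7 = max(EF_Task 1=5, EF_Task 2=13) = 13; EF_Task 7 = 13+11 = 24
ES_Task 8 = max(EF_Task 2=13, EF_Task 6=8) = 13; EF_Task 8 = 13+8 = 21
ES_Task 9 = max(EF_Task 4=15, EF_Task 5=20, EF_Task 7=24, EF_Task 8=21) = 24; EF_Task 9 = 24+5 = 29
Expected project duration μ = 29 days. Critical path: Task 2 → Task 7 → Task 9.

Variance along critical path = 2.778 + 2.778 + 1.000 = 6.556
σ = √6.556 = 2.560 days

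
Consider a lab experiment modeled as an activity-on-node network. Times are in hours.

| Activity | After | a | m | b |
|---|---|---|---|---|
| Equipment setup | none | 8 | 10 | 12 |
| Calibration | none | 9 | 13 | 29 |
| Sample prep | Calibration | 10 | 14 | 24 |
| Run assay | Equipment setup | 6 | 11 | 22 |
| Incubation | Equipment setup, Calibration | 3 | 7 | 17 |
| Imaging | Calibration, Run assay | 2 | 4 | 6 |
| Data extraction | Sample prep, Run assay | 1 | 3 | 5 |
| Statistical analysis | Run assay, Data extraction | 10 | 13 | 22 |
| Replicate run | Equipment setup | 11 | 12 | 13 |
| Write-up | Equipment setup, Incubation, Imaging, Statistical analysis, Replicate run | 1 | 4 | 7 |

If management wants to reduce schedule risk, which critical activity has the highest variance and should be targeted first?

Calibration

te_Equipment setup = (8 + 4·10 + 12)/6 = 60/6 = 10; σ²_Equipment setup = ((12−8)/6)² = 0.444
te_Calibration = (9 + 4·13 + 29)/6 = 90/6 = 15; σ²_Calibration = ((29−9)/6)² = 11.111
te_Sample prep = (10 + 4·14 + 24)/6 = 90/6 = 15; σ²_Sample prep = ((24−10)/6)² = 5.444
te_Run assay = (6 + 4·11 + 22)/6 = 72/6 = 12; σ²_Run assay = ((22−6)/6)² = 7.111
te_Incubation = (3 + 4·7 + 17)/6 = 48/6 = 8; σ²_Incubation = ((17−3)/6)² = 5.444
te_Imaging = (2 + 4·4 + 6)/6 = 24/6 = 4; σ²_Imaging = ((6−2)/6)² = 0.444
te_Data extraction = (1 + 4·3 + 5)/6 = 18/6 = 3; σ²_Data extraction = ((5−1)/6)² = 0.444
te_Statistical analysis = (10 + 4·13 + 22)/6 = 84/6 = 14; σ²_Statistical analysis = ((22−10)/6)² = 4.000
te_Replicate run = (11 + 4·12 + 13)/6 = 72/6 = 12; σ²_Replicate run = ((13−11)/6)² = 0.111
te_Write-up = (1 + 4·4 + 7)/6 = 24/6 = 4; σ²_Write-up = ((7−1)/6)² = 1.000

Forward pass:
ES_Equipment setup = 0; EF_Equipment setup = 10
ES_Calibration = 0; EF_Calibration = 15
ES_Sample prep = 15; EF_Sample prep = 15+15 = 30
ES_Run assay = 10; EF_Run assay = 10+12 = 22
ES_Incubation = max(EF_Equipment setup=10, EF_Calibration=15) = 15; EF_Incubation = 15+8 = 23
ES_Imaging = max(EF_Calibration=15, EF_Run assay=22) = 22; EF_Imaging = 22+4 = 26
ES_Data extraction = max(EF_Sample prep=30, EF_Run assay=22) = 30; EF_Data extraction = 30+3 = 33
ES_Statistical analysis = max(EF_Run assay=22, EF_Data extraction=33) = 33; EF_Statistical analysis = 33+14 = 47
ES_Replicate run = 10; EF_Replicate run = 10+12 = 22
ES_Write-up = max(EF_Equipment setup=10, EF_Incubation=23, EF_Imaging=26, EF_Statistical analysis=47, EF_Replicate run=22) = 47; EF_Write-up = 47+4 = 51
Expected project duration μ = 51 hours. Critical path: Calibration → Sample prep → Data extraction → Statistical analysis → Write-up.

Variances on critical path: σ²_Calibration=11.111, σ²_Sample prep=5.444, σ²_Data extraction=0.444, σ²_Statistical analysis=4.000, σ²_Write-up=1.000.
Largest is σ²_Calibration = 11.111.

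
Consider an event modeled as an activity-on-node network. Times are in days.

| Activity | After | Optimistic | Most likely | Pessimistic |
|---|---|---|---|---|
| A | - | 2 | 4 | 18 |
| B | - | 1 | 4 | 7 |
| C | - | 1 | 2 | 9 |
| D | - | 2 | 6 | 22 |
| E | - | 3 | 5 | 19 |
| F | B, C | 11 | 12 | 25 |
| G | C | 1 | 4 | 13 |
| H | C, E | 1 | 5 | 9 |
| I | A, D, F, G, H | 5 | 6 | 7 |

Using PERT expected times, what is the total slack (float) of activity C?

1 days

te_A = (2 + 4·4 + 18)/6 = 36/6 = 6
te_B = (1 + 4·4 + 7)/6 = 24/6 = 4
te_C = (1 + 4·2 + 9)/6 = 18/6 = 3
te_D = (2 + 4·6 + 22)/6 = 48/6 = 8
te_E = (3 + 4·5 + 19)/6 = 42/6 = 7
te_F = (11 + 4·12 + 25)/6 = 84/6 = 14
te_G = (1 + 4·4 + 13)/6 = 30/6 = 5
te_H = (1 + 4·5 + 9)/6 = 30/6 = 5
te_I = (5 + 4·6 + 7)/6 = 36/6 = 6

Forward pass:
ES_A = 0; EF_A = 6
ES_B = 0; EF_B = 4
ES_C = 0; EF_C = 3
ES_D = 0; EF_D = 8
ES_E = 0; EF_E = 7
ES_F = max(EF_B=4, EF_C=3) = 4; EF_F = 4+14 = 18
ES_G = 3; EF_G = 3+5 = 8
ES_H = max(EF_C=3, EF_E=7) = 7; EF_H = 7+5 = 12
ES_I = max(EF_A=6, EF_D=8, EF_F=18, EF_G=8, EF_H=12) = 18; EF_I = 18+6 = 24
Expected project duration μ = 24 days. Critical path: B → F → I.

Backward pass:
LF_I = 24; LS_I = 24−6 = 18
LF_H = LS_I = 18; LS_H = 18−5 = 13
LF_G = LS_I = 18; LS_G = 18−5 = 13
LF_F = LS_I = 18; LS_F = 18−14 = 4
LF_E = LS_H = 13; LS_E = 13−7 = 6
LF_D = LS_I = 18; LS_D = 18−8 = 10
LF_C = min(LS_F=4, LS_G=13, LS_H=13) = 4; LS_C = 4−3 = 1
LF_B = LS_F = 4; LS_B = 4−4 = 0
LF_A = LS_I = 18; LS_A = 18−6 = 12
Slack_C = LS_C − ES_C = 1 − 0 = 1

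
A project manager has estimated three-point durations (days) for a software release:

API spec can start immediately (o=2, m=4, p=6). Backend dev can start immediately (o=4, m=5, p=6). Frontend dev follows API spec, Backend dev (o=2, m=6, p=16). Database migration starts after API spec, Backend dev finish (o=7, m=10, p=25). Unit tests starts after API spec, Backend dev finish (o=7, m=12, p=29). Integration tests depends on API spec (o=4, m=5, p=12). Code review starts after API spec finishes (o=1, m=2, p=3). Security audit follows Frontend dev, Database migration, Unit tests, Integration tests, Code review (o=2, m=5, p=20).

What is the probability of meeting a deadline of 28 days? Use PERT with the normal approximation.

0.663

te_API spec = (2 + 4·4 + 6)/6 = 24/6 = 4; σ²_API spec = ((6−2)/6)² = 0.444
te_Backend dev = (4 + 4·5 + 6)/6 = 30/6 = 5; σ²_Backend dev = ((6−4)/6)² = 0.111
te_Frontend dev = (2 + 4·6 + 16)/6 = 42/6 = 7; σ²_Frontend dev = ((16−2)/6)² = 5.444
te_Database migration = (7 + 4·10 + 25)/6 = 72/6 = 12; σ²_Database migration = ((25−7)/6)² = 9.000
te_Unit tests = (7 + 4·12 + 29)/6 = 84/6 = 14; σ²_Unit tests = ((29−7)/6)² = 13.444
te_Integration tests = (4 + 4·5 + 12)/6 = 36/6 = 6; σ²_Integration tests = ((12−4)/6)² = 1.778
te_Code review = (1 + 4·2 + 3)/6 = 12/6 = 2; σ²_Code review = ((3−1)/6)² = 0.111
te_Security audit = (2 + 4·5 + 20)/6 = 42/6 = 7; σ²_Security audit = ((20−2)/6)² = 9.000

Forward pass:
ES_API spec = 0; EF_API spec = 4
ES_Backend dev = 0; EF_Backend dev = 5
ES_Frontend dev = max(EF_API spec=4, EF_Backend dev=5) = 5; EF_Frontend dev = 5+7 = 12
ES_Database migration = max(EF_API spec=4, EF_Backend dev=5) = 5; EF_Database migration = 5+12 = 17
ES_Unit tests = max(EF_API spec=4, EF_Backend dev=5) = 5; EF_Unit tests = 5+14 = 19
ES_Integration tests = 4; EF_Integration tests = 4+6 = 10
ES_Code review = 4; EF_Code review = 4+2 = 6
ES_Security audit = max(EF_Frontend dev=12, EF_Database migration=17, EF_Unit tests=19, EF_Integration tests=10, EF_Code review=6) = 19; EF_Security audit = 19+7 = 26
Expected project duration μ = 26 days. Critical path: Backend dev → Unit tests → Security audit.

Variance along critical path = 0.111 + 13.444 + 9.000 = 22.556; σ = √22.556 = 4.749 days.
Z = (28 − 26) / 4.749 = 0.421
P(T ≤ 28) = Φ(0.421) ≈ 0.663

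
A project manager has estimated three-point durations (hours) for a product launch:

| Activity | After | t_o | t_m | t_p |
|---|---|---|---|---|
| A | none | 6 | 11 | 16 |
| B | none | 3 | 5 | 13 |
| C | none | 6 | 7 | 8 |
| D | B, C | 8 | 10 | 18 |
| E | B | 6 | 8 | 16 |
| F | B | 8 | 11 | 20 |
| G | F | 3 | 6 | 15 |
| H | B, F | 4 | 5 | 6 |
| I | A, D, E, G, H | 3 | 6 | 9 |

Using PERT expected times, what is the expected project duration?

31 hours

te_A = (6 + 4·11 + 16)/6 = 66/6 = 11
te_B = (3 + 4·5 + 13)/6 = 36/6 = 6
te_C = (6 + 4·7 + 8)/6 = 42/6 = 7
te_D = (8 + 4·10 + 18)/6 = 66/6 = 11
te_E = (6 + 4·8 + 16)/6 = 54/6 = 9
te_F = (8 + 4·11 + 20)/6 = 72/6 = 12
te_G = (3 + 4·6 + 15)/6 = 42/6 = 7
te_H = (4 + 4·5 + 6)/6 = 30/6 = 5
te_I = (3 + 4·6 + 9)/6 = 36/6 = 6

Forward pass:
ES_A = 0; EF_A = 11
ES_B = 0; EF_B = 6
ES_C = 0; EF_C = 7
ES_D = max(EF_B=6, EF_C=7) = 7; EF_D = 7+11 = 18
ES_E = 6; EF_E = 6+9 = 15
ES_F = 6; EF_F = 6+12 = 18
ES_G = 18; EF_G = 18+7 = 25
ES_H = max(EF_B=6, EF_F=18) = 18; EF_H = 18+5 = 23
ES_I = max(EF_A=11, EF_D=18, EF_E=15, EF_G=25, EF_H=23) = 25; EF_I = 25+6 = 31
Expected project duration μ = 31 hours. Critical path: B → F → G → I.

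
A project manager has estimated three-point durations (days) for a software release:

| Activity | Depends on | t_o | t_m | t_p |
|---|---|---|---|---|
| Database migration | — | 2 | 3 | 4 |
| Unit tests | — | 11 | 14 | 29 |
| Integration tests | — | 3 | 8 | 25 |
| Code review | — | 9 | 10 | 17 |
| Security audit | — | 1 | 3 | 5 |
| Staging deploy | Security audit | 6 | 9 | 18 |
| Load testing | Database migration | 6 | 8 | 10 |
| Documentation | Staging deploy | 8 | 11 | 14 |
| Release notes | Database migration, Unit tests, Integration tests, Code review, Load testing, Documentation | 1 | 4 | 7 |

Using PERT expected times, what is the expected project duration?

28 days

te_Database migration = (2 + 4·3 + 4)/6 = 18/6 = 3
te_Unit tests = (11 + 4·14 + 29)/6 = 96/6 = 16
te_Integration tests = (3 + 4·8 + 25)/6 = 60/6 = 10
te_Code review = (9 + 4·10 + 17)/6 = 66/6 = 11
te_Security audit = (1 + 4·3 + 5)/6 = 18/6 = 3
te_Staging deploy = (6 + 4·9 + 18)/6 = 60/6 = 10
te_Load testing = (6 + 4·8 + 10)/6 = 48/6 = 8
te_Documentation = (8 + 4·11 + 14)/6 = 66/6 = 11
te_Release notes = (1 + 4·4 + 7)/6 = 24/6 = 4

Forward pass:
ES_Database migration = 0; EF_Database migration = 3
ES_Unit tests = 0; EF_Unit tests = 16
ES_Integration tests = 0; EF_Integration tests = 10
ES_Code review = 0; EF_Code review = 11
ES_Security audit = 0; EF_Security audit = 3
ES_Staging deploy = 3; EF_Staging deploy = 3+10 = 13
ES_Load testing = 3; EF_Load testing = 3+8 = 11
ES_Documentation = 13; EF_Documentation = 13+11 = 24
ES_Release notes = max(EF_Database migration=3, EF_Unit tests=16, EF_Integration tests=10, EF_Code review=11, EF_Load testing=11, EF_Documentation=24) = 24; EF_Release notes = 24+4 = 28
Expected project duration μ = 28 days. Critical path: Security audit → Staging deploy → Documentation → Release notes.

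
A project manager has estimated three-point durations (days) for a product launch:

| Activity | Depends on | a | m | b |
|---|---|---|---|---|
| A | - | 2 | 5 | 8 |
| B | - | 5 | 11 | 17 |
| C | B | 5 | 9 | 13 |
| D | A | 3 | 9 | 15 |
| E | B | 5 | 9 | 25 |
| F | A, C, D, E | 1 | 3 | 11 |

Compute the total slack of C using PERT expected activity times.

2 days

te_A = (2 + 4·5 + 8)/6 = 30/6 = 5
te_B = (5 + 4·11 + 17)/6 = 66/6 = 11
te_C = (5 + 4·9 + 13)/6 = 54/6 = 9
te_D = (3 + 4·9 + 15)/6 = 54/6 = 9
te_E = (5 + 4·9 + 25)/6 = 66/6 = 11
te_F = (1 + 4·3 + 11)/6 = 24/6 = 4

Forward pass:
ES_A = 0; EF_A = 5
ES_B = 0; EF_B = 11
ES_C = 11; EF_C = 11+9 = 20
ES_D = 5; EF_D = 5+9 = 14
ES_E = 11; EF_E = 11+11 = 22
ES_F = max(EF_A=5, EF_C=20, EF_D=14, EF_E=22) = 22; EF_F = 22+4 = 26
Expected project duration μ = 26 days. Critical path: B → E → F.

Backward pass:
LF_F = 26; LS_F = 26−4 = 22
LF_E = LS_F = 22; LS_E = 22−11 = 11
LF_D = LS_F = 22; LS_D = 22−9 = 13
LF_C = LS_F = 22; LS_C = 22−9 = 13
LF_B = min(LS_C=13, LS_E=11) = 11; LS_B = 11−11 = 0
LF_A = min(LS_D=13, LS_F=22) = 13; LS_A = 13−5 = 8
Slack_C = LS_C − ES_C = 13 − 11 = 2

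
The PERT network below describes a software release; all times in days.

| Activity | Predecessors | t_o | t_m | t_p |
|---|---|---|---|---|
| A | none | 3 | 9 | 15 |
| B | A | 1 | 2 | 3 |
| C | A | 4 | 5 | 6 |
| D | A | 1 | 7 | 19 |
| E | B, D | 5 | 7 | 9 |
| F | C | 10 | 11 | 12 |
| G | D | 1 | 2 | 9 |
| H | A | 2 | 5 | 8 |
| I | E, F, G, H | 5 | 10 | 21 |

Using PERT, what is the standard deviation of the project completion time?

3.37 days

te_A = (3 + 4·9 + 15)/6 = 54/6 = 9; σ²_A = ((15−3)/6)² = 4.000
te_B = (1 + 4·2 + 3)/6 = 12/6 = 2; σ²_B = ((3−1)/6)² = 0.111
te_C = (4 + 4·5 + 6)/6 = 30/6 = 5; σ²_C = ((6−4)/6)² = 0.111
te_D = (1 + 4·7 + 19)/6 = 48/6 = 8; σ²_D = ((19−1)/6)² = 9.000
te_E = (5 + 4·7 + 9)/6 = 42/6 = 7; σ²_E = ((9−5)/6)² = 0.444
te_F = (10 + 4·11 + 12)/6 = 66/6 = 11; σ²_F = ((12−10)/6)² = 0.111
te_G = (1 + 4·2 + 9)/6 = 18/6 = 3; σ²_G = ((9−1)/6)² = 1.778
te_H = (2 + 4·5 + 8)/6 = 30/6 = 5; σ²_H = ((8−2)/6)² = 1.000
te_I = (5 + 4·10 + 21)/6 = 66/6 = 11; σ²_I = ((21−5)/6)² = 7.111

Forward pass:
ES_A = 0; EF_A = 9
ES_B = 9; EF_B = 9+2 = 11
ES_C = 9; EF_C = 9+5 = 14
ES_D = 9; EF_D = 9+8 = 17
ES_E = max(EF_B=11, EF_D=17) = 17; EF_E = 17+7 = 24
ES_F = 14; EF_F = 14+11 = 25
ES_G = 17; EF_G = 17+3 = 20
ES_H = 9; EF_H = 9+5 = 14
ES_I = max(EF_E=24, EF_F=25, EF_G=20, EF_H=14) = 25; EF_I = 25+11 = 36
Expected project duration μ = 36 days. Critical path: A → C → F → I.

Variance along critical path = 4.000 + 0.111 + 0.111 + 7.111 = 11.333
σ = √11.333 = 3.367 days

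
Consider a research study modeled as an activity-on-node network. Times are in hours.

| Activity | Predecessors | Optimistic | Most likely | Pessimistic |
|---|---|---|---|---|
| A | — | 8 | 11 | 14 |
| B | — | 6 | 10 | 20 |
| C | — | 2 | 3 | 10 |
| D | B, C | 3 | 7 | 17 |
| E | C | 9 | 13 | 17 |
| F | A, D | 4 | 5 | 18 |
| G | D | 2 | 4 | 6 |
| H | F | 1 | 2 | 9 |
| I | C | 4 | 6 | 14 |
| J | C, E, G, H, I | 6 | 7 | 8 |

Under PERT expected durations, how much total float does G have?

6 hours

te_A = (8 + 4·11 + 14)/6 = 66/6 = 11
te_B = (6 + 4·10 + 20)/6 = 66/6 = 11
te_C = (2 + 4·3 + 10)/6 = 24/6 = 4
te_D = (3 + 4·7 + 17)/6 = 48/6 = 8
te_E = (9 + 4·13 + 17)/6 = 78/6 = 13
te_F = (4 + 4·5 + 18)/6 = 42/6 = 7
te_G = (2 + 4·4 + 6)/6 = 24/6 = 4
te_H = (1 + 4·2 + 9)/6 = 18/6 = 3
te_I = (4 + 4·6 + 14)/6 = 42/6 = 7
te_J = (6 + 4·7 + 8)/6 = 42/6 = 7

Forward pass:
ES_A = 0; EF_A = 11
ES_B = 0; EF_B = 11
ES_C = 0; EF_C = 4
ES_D = max(EF_B=11, EF_C=4) = 11; EF_D = 11+8 = 19
ES_E = 4; EF_E = 4+13 = 17
ES_F = max(EF_A=11, EF_D=19) = 19; EF_F = 19+7 = 26
ES_G = 19; EF_G = 19+4 = 23
ES_H = 26; EF_H = 26+3 = 29
ES_I = 4; EF_I = 4+7 = 11
ES_J = max(EF_C=4, EF_E=17, EF_G=23, EF_H=29, EF_I=11) = 29; EF_J = 29+7 = 36
Expected project duration μ = 36 hours. Critical path: B → D → F → H → J.

Backward pass:
LF_J = 36; LS_J = 36−7 = 29
LF_I = LS_J = 29; LS_I = 29−7 = 22
LF_H = LS_J = 29; LS_H = 29−3 = 26
LF_G = LS_J = 29; LS_G = 29−4 = 25
LF_F = LS_H = 26; LS_F = 26−7 = 19
LF_E = LS_J = 29; LS_E = 29−13 = 16
LF_D = min(LS_F=19, LS_G=25) = 19; LS_D = 19−8 = 11
LF_C = min(LS_D=11, LS_E=16, LS_I=22, LS_J=29) = 11; LS_C = 11−4 = 7
LF_B = LS_D = 11; LS_B = 11−11 = 0
LF_A = LS_F = 19; LS_A = 19−11 = 8
Slack_G = LS_G − ES_G = 25 − 19 = 6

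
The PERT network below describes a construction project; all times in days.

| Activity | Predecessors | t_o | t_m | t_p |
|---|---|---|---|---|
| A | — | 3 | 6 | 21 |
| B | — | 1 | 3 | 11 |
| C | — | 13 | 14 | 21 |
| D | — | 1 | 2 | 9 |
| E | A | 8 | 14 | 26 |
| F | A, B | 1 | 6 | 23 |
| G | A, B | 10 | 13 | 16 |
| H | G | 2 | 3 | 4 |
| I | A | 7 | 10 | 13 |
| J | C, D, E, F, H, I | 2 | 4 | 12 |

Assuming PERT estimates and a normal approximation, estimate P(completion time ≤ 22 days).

0.026

te_A = (3 + 4·6 + 21)/6 = 48/6 = 8; σ²_A = ((21−3)/6)² = 9.000
te_B = (1 + 4·3 + 11)/6 = 24/6 = 4; σ²_B = ((11−1)/6)² = 2.778
te_C = (13 + 4·14 + 21)/6 = 90/6 = 15; σ²_C = ((21−13)/6)² = 1.778
te_D = (1 + 4·2 + 9)/6 = 18/6 = 3; σ²_D = ((9−1)/6)² = 1.778
te_E = (8 + 4·14 + 26)/6 = 90/6 = 15; σ²_E = ((26−8)/6)² = 9.000
te_F = (1 + 4·6 + 23)/6 = 48/6 = 8; σ²_F = ((23−1)/6)² = 13.444
te_G = (10 + 4·13 + 16)/6 = 78/6 = 13; σ²_G = ((16−10)/6)² = 1.000
te_H = (2 + 4·3 + 4)/6 = 18/6 = 3; σ²_H = ((4−2)/6)² = 0.111
te_I = (7 + 4·10 + 13)/6 = 60/6 = 10; σ²_I = ((13−7)/6)² = 1.000
te_J = (2 + 4·4 + 12)/6 = 30/6 = 5; σ²_J = ((12−2)/6)² = 2.778

Forward pass:
ES_A = 0; EF_A = 8
ES_B = 0; EF_B = 4
ES_C = 0; EF_C = 15
ES_D = 0; EF_D = 3
ES_E = 8; EF_E = 8+15 = 23
ES_F = max(EF_A=8, EF_B=4) = 8; EF_F = 8+8 = 16
ES_G = max(EF_A=8, EF_B=4) = 8; EF_G = 8+13 = 21
ES_H = 21; EF_H = 21+3 = 24
ES_I = 8; EF_I = 8+10 = 18
ES_J = max(EF_C=15, EF_D=3, EF_E=23, EF_F=16, EF_H=24, EF_I=18) = 24; EF_J = 24+5 = 29
Expected project duration μ = 29 days. Critical path: A → G → H → J.

Variance along critical path = 9.000 + 1.000 + 0.111 + 2.778 = 12.889; σ = √12.889 = 3.590 days.
Z = (22 − 29) / 3.590 = -1.950
P(T ≤ 22) = Φ(-1.950) ≈ 0.026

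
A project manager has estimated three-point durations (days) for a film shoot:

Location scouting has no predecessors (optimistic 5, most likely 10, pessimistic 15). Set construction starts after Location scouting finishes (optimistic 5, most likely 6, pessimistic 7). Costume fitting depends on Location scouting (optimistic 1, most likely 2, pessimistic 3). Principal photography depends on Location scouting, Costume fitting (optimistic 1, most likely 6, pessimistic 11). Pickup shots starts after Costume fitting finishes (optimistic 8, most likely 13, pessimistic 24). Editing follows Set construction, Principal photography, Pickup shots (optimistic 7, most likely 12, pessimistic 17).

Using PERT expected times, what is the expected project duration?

te_Location scouting = (5 + 4·10 + 15)/6 = 60/6 = 10
te_Set construction = (5 + 4·6 + 7)/6 = 36/6 = 6
te_Costume fitting = (1 + 4·2 + 3)/6 = 12/6 = 2
te_Principal photography = (1 + 4·6 + 11)/6 = 36/6 = 6
te_Pickup shots = (8 + 4·13 + 24)/6 = 84/6 = 14
te_Editing = (7 + 4·12 + 17)/6 = 72/6 = 12

Forward pass:
ES_Location scouting = 0; EF_Location scouting = 10
ES_Set construction = 10; EF_Set construction = 10+6 = 16
ES_Costume fitting = 10; EF_Costume fitting = 10+2 = 12
ES_Principal photography = max(EF_Location scouting=10, EF_Costume fitting=12) = 12; EF_Principal photography = 12+6 = 18
ES_Pickup shots = 12; EF_Pickup shots = 12+14 = 26
ES_Editing = max(EF_Set construction=16, EF_Principal photography=18, EF_Pickup shots=26) = 26; EF_Editing = 26+12 = 38
Expected project duration μ = 38 days. Critical path: Location scouting → Costume fitting → Pickup shots → Editing.

38 days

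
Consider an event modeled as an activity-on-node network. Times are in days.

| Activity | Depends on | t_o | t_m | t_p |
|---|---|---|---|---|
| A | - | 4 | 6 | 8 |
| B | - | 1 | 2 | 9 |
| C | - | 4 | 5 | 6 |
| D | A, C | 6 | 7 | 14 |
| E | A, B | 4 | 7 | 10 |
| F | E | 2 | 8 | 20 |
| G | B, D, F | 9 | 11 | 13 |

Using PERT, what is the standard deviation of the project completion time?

3.30 days

te_A = (4 + 4·6 + 8)/6 = 36/6 = 6; σ²_A = ((8−4)/6)² = 0.444
te_B = (1 + 4·2 + 9)/6 = 18/6 = 3; σ²_B = ((9−1)/6)² = 1.778
te_C = (4 + 4·5 + 6)/6 = 30/6 = 5; σ²_C = ((6−4)/6)² = 0.111
te_D = (6 + 4·7 + 14)/6 = 48/6 = 8; σ²_D = ((14−6)/6)² = 1.778
te_E = (4 + 4·7 + 10)/6 = 42/6 = 7; σ²_E = ((10−4)/6)² = 1.000
te_F = (2 + 4·8 + 20)/6 = 54/6 = 9; σ²_F = ((20−2)/6)² = 9.000
te_G = (9 + 4·11 + 13)/6 = 66/6 = 11; σ²_G = ((13−9)/6)² = 0.444

Forward pass:
ES_A = 0; EF_A = 6
ES_B = 0; EF_B = 3
ES_C = 0; EF_C = 5
ES_D = max(EF_A=6, EF_C=5) = 6; EF_D = 6+8 = 14
ES_E = max(EF_A=6, EF_B=3) = 6; EF_E = 6+7 = 13
ES_F = 13; EF_F = 13+9 = 22
ES_G = max(EF_B=3, EF_D=14, EF_F=22) = 22; EF_G = 22+11 = 33
Expected project duration μ = 33 days. Critical path: A → E → F → G.

Variance along critical path = 0.444 + 1.000 + 9.000 + 0.444 = 10.889
σ = √10.889 = 3.300 days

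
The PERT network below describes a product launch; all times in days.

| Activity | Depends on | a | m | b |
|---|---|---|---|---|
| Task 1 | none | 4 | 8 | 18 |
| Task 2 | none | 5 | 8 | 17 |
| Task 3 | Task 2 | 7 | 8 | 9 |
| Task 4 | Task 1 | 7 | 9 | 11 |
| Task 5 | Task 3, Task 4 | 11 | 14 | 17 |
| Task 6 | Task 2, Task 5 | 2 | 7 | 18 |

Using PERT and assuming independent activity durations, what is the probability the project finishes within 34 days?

0.054

te_Task 1 = (4 + 4·8 + 18)/6 = 54/6 = 9; σ²_Task 1 = ((18−4)/6)² = 5.444
te_Task 2 = (5 + 4·8 + 17)/6 = 54/6 = 9; σ²_Task 2 = ((17−5)/6)² = 4.000
te_Task 3 = (7 + 4·8 + 9)/6 = 48/6 = 8; σ²_Task 3 = ((9−7)/6)² = 0.111
te_Task 4 = (7 + 4·9 + 11)/6 = 54/6 = 9; σ²_Task 4 = ((11−7)/6)² = 0.444
te_Task 5 = (11 + 4·14 + 17)/6 = 84/6 = 14; σ²_Task 5 = ((17−11)/6)² = 1.000
te_Task 6 = (2 + 4·7 + 18)/6 = 48/6 = 8; σ²_Task 6 = ((18−2)/6)² = 7.111

Forward pass:
ES_Task 1 = 0; EF_Task 1 = 9
ES_Task 2 = 0; EF_Task 2 = 9
ES_Task 3 = 9; EF_Task 3 = 9+8 = 17
ES_Task 4 = 9; EF_Task 4 = 9+9 = 18
ES_Task 5 = max(EF_Task 3=17, EF_Task 4=18) = 18; EF_Task 5 = 18+14 = 32
ES_Task 6 = max(EF_Task 2=9, EF_Task 5=32) = 32; EF_Task 6 = 32+8 = 40
Expected project duration μ = 40 days. Critical path: Task 1 → Task 4 → Task 5 → Task 6.

Variance along critical path = 5.444 + 0.444 + 1.000 + 7.111 = 14.000; σ = √14.000 = 3.742 days.
Z = (34 − 40) / 3.742 = -1.604
P(T ≤ 34) = Φ(-1.604) ≈ 0.054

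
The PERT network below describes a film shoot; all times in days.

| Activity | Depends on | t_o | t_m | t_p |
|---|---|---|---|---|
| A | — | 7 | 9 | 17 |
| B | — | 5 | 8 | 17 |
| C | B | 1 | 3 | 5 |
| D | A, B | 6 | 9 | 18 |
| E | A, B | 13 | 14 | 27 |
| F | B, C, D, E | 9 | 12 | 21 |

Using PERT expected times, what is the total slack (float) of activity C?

14 days

te_A = (7 + 4·9 + 17)/6 = 60/6 = 10
te_B = (5 + 4·8 + 17)/6 = 54/6 = 9
te_C = (1 + 4·3 + 5)/6 = 18/6 = 3
te_D = (6 + 4·9 + 18)/6 = 60/6 = 10
te_E = (13 + 4·14 + 27)/6 = 96/6 = 16
te_F = (9 + 4·12 + 21)/6 = 78/6 = 13

Forward pass:
ES_A = 0; EF_A = 10
ES_B = 0; EF_B = 9
ES_C = 9; EF_C = 9+3 = 12
ES_D = max(EF_A=10, EF_B=9) = 10; EF_D = 10+10 = 20
ES_E = max(EF_A=10, EF_B=9) = 10; EF_E = 10+16 = 26
ES_F = max(EF_B=9, EF_C=12, EF_D=20, EF_E=26) = 26; EF_F = 26+13 = 39
Expected project duration μ = 39 days. Critical path: A → E → F.

Backward pass:
LF_F = 39; LS_F = 39−13 = 26
LF_E = LS_F = 26; LS_E = 26−16 = 10
LF_D = LS_F = 26; LS_D = 26−10 = 16
LF_C = LS_F = 26; LS_C = 26−3 = 23
LF_B = min(LS_C=23, LS_D=16, LS_E=10, LS_F=26) = 10; LS_B = 10−9 = 1
LF_A = min(LS_D=16, LS_E=10) = 10; LS_A = 10−10 = 0
Slack_C = LS_C − ES_C = 23 − 9 = 14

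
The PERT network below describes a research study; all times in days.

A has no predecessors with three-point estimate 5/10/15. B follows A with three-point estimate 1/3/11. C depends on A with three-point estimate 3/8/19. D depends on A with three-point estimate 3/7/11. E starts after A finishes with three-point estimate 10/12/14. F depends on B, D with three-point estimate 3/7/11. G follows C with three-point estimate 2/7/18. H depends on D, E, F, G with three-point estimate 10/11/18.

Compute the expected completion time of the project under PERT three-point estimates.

te_A = (5 + 4·10 + 15)/6 = 60/6 = 10
te_B = (1 + 4·3 + 11)/6 = 24/6 = 4
te_C = (3 + 4·8 + 19)/6 = 54/6 = 9
te_D = (3 + 4·7 + 11)/6 = 42/6 = 7
te_E = (10 + 4·12 + 14)/6 = 72/6 = 12
te_F = (3 + 4·7 + 11)/6 = 42/6 = 7
te_G = (2 + 4·7 + 18)/6 = 48/6 = 8
te_H = (10 + 4·11 + 18)/6 = 72/6 = 12

Forward pass:
ES_A = 0; EF_A = 10
ES_B = 10; EF_B = 10+4 = 14
ES_C = 10; EF_C = 10+9 = 19
ES_D = 10; EF_D = 10+7 = 17
ES_E = 10; EF_E = 10+12 = 22
ES_F = max(EF_B=14, EF_D=17) = 17; EF_F = 17+7 = 24
ES_G = 19; EF_G = 19+8 = 27
ES_H = max(EF_D=17, EF_E=22, EF_F=24, EF_G=27) = 27; EF_H = 27+12 = 39
Expected project duration μ = 39 days. Critical path: A → C → G → H.

39 days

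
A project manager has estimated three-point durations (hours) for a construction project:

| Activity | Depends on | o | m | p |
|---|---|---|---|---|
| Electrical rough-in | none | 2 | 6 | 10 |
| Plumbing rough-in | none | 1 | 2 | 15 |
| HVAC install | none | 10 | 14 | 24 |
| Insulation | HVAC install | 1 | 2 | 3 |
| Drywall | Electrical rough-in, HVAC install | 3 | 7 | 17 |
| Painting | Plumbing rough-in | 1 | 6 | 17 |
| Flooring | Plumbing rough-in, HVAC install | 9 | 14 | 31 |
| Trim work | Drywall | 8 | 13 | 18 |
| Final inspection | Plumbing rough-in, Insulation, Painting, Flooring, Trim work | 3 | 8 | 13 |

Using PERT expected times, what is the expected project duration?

44 hours

te_Electrical rough-in = (2 + 4·6 + 10)/6 = 36/6 = 6
te_Plumbing rough-in = (1 + 4·2 + 15)/6 = 24/6 = 4
te_HVAC install = (10 + 4·14 + 24)/6 = 90/6 = 15
te_Insulation = (1 + 4·2 + 3)/6 = 12/6 = 2
te_Drywall = (3 + 4·7 + 17)/6 = 48/6 = 8
te_Painting = (1 + 4·6 + 17)/6 = 42/6 = 7
te_Flooring = (9 + 4·14 + 31)/6 = 96/6 = 16
te_Trim work = (8 + 4·13 + 18)/6 = 78/6 = 13
te_Final inspection = (3 + 4·8 + 13)/6 = 48/6 = 8

Forward pass:
ES_Electrical rough-in = 0; EF_Electrical rough-in = 6
ES_Plumbing rough-in = 0; EF_Plumbing rough-in = 4
ES_HVAC install = 0; EF_HVAC install = 15
ES_Insulation = 15; EF_Insulation = 15+2 = 17
ES_Drywall = max(EF_Electrical rough-in=6, EF_HVAC install=15) = 15; EF_Drywall = 15+8 = 23
ES_Painting = 4; EF_Painting = 4+7 = 11
ES_Flooring = max(EF_Plumbing rough-in=4, EF_HVAC install=15) = 15; EF_Flooring = 15+16 = 31
ES_Trim work = 23; EF_Trim work = 23+13 = 36
ES_Final inspection = max(EF_Plumbing rough-in=4, EF_Insulation=17, EF_Painting=11, EF_Flooring=31, EF_Trim work=36) = 36; EF_Final inspection = 36+8 = 44
Expected project duration μ = 44 hours. Critical path: HVAC install → Drywall → Trim work → Final inspection.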